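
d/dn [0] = 0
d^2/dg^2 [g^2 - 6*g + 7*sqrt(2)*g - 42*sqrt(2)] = 2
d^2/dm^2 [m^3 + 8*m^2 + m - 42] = 6*m + 16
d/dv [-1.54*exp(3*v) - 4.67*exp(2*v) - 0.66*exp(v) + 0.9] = (-4.62*exp(2*v) - 9.34*exp(v) - 0.66)*exp(v)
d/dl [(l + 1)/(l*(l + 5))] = (-l^2 - 2*l - 5)/(l^2*(l^2 + 10*l + 25))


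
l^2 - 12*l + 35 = (l - 7)*(l - 5)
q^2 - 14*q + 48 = (q - 8)*(q - 6)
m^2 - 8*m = m*(m - 8)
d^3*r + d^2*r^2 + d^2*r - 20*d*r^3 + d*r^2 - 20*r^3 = (d - 4*r)*(d + 5*r)*(d*r + r)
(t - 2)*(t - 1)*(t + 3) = t^3 - 7*t + 6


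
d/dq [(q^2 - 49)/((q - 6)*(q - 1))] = (-7*q^2 + 110*q - 343)/(q^4 - 14*q^3 + 61*q^2 - 84*q + 36)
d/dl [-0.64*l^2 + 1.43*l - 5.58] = 1.43 - 1.28*l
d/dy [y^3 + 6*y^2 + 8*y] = 3*y^2 + 12*y + 8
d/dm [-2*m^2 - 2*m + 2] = -4*m - 2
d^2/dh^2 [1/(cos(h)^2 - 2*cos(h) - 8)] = (8*sin(h)^4 - 76*sin(h)^2 - 17*cos(h) - 3*cos(3*h) + 20)/(2*(sin(h)^2 + 2*cos(h) + 7)^3)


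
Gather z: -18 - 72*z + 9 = -72*z - 9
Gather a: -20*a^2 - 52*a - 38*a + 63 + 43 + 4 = -20*a^2 - 90*a + 110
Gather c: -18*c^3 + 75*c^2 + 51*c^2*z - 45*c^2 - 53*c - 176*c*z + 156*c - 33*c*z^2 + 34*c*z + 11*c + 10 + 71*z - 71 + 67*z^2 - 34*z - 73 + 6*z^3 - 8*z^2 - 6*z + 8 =-18*c^3 + c^2*(51*z + 30) + c*(-33*z^2 - 142*z + 114) + 6*z^3 + 59*z^2 + 31*z - 126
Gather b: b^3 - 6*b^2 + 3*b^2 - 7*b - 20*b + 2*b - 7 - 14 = b^3 - 3*b^2 - 25*b - 21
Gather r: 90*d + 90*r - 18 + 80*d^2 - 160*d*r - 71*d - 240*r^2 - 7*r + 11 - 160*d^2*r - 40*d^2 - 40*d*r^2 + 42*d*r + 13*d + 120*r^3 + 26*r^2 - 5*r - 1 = 40*d^2 + 32*d + 120*r^3 + r^2*(-40*d - 214) + r*(-160*d^2 - 118*d + 78) - 8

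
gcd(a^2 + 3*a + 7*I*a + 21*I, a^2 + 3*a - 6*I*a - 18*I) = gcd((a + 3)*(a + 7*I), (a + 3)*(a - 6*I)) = a + 3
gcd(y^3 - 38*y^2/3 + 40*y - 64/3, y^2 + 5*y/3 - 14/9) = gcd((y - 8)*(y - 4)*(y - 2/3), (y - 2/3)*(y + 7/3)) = y - 2/3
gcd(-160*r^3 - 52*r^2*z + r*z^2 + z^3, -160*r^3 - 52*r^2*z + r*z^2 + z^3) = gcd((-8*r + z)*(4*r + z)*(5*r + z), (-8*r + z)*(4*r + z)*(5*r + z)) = -160*r^3 - 52*r^2*z + r*z^2 + z^3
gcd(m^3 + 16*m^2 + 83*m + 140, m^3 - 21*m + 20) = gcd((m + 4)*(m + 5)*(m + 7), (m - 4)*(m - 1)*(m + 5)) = m + 5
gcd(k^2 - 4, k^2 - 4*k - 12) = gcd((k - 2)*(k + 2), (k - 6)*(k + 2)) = k + 2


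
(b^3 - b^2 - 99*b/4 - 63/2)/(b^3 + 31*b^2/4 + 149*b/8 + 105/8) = 2*(2*b^2 - 9*b - 18)/(4*b^2 + 17*b + 15)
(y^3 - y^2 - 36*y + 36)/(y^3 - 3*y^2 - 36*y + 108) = (y - 1)/(y - 3)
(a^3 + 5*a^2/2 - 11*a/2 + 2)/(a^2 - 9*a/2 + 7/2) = (2*a^2 + 7*a - 4)/(2*a - 7)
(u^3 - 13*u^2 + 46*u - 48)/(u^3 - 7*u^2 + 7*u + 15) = (u^2 - 10*u + 16)/(u^2 - 4*u - 5)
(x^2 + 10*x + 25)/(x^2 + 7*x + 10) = (x + 5)/(x + 2)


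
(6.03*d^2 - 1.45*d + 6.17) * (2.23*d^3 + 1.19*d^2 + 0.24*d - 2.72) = 13.4469*d^5 + 3.9422*d^4 + 13.4808*d^3 - 9.4073*d^2 + 5.4248*d - 16.7824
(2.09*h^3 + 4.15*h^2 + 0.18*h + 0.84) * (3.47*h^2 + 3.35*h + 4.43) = 7.2523*h^5 + 21.402*h^4 + 23.7858*h^3 + 21.9023*h^2 + 3.6114*h + 3.7212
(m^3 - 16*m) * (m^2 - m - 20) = m^5 - m^4 - 36*m^3 + 16*m^2 + 320*m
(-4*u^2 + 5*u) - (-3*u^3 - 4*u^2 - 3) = 3*u^3 + 5*u + 3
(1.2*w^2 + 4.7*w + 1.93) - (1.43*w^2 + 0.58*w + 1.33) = -0.23*w^2 + 4.12*w + 0.6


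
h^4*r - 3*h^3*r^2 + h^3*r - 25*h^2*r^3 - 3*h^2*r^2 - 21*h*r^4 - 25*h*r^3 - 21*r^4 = (h - 7*r)*(h + r)*(h + 3*r)*(h*r + r)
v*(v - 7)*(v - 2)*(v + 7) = v^4 - 2*v^3 - 49*v^2 + 98*v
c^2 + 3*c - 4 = (c - 1)*(c + 4)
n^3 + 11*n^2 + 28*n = n*(n + 4)*(n + 7)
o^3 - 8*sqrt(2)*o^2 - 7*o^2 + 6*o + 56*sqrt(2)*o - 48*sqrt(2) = (o - 6)*(o - 1)*(o - 8*sqrt(2))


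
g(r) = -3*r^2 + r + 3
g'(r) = 1 - 6*r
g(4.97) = -66.13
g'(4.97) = -28.82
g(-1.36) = -3.91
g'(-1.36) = 9.16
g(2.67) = -15.72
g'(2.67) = -15.02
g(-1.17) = -2.28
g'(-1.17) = 8.02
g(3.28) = -26.00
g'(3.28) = -18.68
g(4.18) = -45.24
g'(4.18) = -24.08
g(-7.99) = -196.51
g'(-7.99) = 48.94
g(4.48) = -52.73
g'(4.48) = -25.88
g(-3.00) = -27.00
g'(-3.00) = 19.00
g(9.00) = -231.00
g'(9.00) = -53.00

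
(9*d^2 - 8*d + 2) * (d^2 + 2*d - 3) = 9*d^4 + 10*d^3 - 41*d^2 + 28*d - 6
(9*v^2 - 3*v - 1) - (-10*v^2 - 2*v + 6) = 19*v^2 - v - 7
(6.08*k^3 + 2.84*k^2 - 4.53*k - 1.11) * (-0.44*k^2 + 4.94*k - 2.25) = -2.6752*k^5 + 28.7856*k^4 + 2.3428*k^3 - 28.2798*k^2 + 4.7091*k + 2.4975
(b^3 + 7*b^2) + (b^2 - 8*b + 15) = b^3 + 8*b^2 - 8*b + 15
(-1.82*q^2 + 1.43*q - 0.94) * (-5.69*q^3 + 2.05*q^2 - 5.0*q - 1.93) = 10.3558*q^5 - 11.8677*q^4 + 17.3801*q^3 - 5.5644*q^2 + 1.9401*q + 1.8142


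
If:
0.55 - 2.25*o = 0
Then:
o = 0.24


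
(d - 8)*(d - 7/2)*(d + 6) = d^3 - 11*d^2/2 - 41*d + 168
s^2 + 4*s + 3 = (s + 1)*(s + 3)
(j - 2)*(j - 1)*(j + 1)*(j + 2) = j^4 - 5*j^2 + 4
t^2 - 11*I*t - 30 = (t - 6*I)*(t - 5*I)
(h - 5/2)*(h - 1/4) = h^2 - 11*h/4 + 5/8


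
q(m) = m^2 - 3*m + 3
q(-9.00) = 111.00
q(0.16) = 2.55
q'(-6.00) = -15.00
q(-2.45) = 16.35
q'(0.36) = -2.28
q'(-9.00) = -21.00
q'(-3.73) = -10.46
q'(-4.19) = -11.38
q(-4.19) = 33.13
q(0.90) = 1.11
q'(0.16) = -2.68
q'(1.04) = -0.92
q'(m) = 2*m - 3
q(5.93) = 20.37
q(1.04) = 0.96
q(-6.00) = 57.00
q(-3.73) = 28.10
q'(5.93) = 8.86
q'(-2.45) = -7.90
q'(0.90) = -1.20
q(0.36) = 2.05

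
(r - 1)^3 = r^3 - 3*r^2 + 3*r - 1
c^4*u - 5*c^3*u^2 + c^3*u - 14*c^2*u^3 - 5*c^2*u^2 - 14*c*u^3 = c*(c - 7*u)*(c + 2*u)*(c*u + u)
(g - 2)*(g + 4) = g^2 + 2*g - 8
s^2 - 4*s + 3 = (s - 3)*(s - 1)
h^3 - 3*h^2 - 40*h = h*(h - 8)*(h + 5)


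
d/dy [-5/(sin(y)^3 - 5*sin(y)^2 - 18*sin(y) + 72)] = 5*(3*sin(y)^2 - 10*sin(y) - 18)*cos(y)/(sin(y)^3 - 5*sin(y)^2 - 18*sin(y) + 72)^2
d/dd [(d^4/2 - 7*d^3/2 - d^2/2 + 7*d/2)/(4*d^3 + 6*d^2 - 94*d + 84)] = (d^4 + 5*d^3 - 71*d^2 + 252*d + 147)/(2*(4*d^4 + 20*d^3 - 143*d^2 - 420*d + 1764))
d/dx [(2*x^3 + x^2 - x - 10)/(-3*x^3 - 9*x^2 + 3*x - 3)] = (-5*x^4 + 2*x^3 - 38*x^2 - 62*x + 11)/(3*(x^6 + 6*x^5 + 7*x^4 - 4*x^3 + 7*x^2 - 2*x + 1))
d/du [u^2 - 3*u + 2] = 2*u - 3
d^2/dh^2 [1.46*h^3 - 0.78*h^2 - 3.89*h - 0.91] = 8.76*h - 1.56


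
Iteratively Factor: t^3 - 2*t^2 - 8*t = (t)*(t^2 - 2*t - 8) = t*(t + 2)*(t - 4)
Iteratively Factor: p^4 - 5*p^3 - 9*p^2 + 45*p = (p - 3)*(p^3 - 2*p^2 - 15*p) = (p - 3)*(p + 3)*(p^2 - 5*p) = p*(p - 3)*(p + 3)*(p - 5)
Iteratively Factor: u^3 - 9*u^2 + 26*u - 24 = (u - 2)*(u^2 - 7*u + 12) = (u - 4)*(u - 2)*(u - 3)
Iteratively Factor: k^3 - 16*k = (k)*(k^2 - 16) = k*(k - 4)*(k + 4)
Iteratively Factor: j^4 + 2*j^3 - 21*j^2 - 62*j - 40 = (j + 4)*(j^3 - 2*j^2 - 13*j - 10) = (j - 5)*(j + 4)*(j^2 + 3*j + 2) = (j - 5)*(j + 1)*(j + 4)*(j + 2)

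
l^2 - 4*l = l*(l - 4)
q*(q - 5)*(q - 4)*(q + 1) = q^4 - 8*q^3 + 11*q^2 + 20*q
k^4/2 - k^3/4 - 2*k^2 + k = k*(k/2 + 1)*(k - 2)*(k - 1/2)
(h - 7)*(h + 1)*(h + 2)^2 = h^4 - 2*h^3 - 27*h^2 - 52*h - 28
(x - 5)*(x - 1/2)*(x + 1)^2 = x^4 - 7*x^3/2 - 15*x^2/2 - x/2 + 5/2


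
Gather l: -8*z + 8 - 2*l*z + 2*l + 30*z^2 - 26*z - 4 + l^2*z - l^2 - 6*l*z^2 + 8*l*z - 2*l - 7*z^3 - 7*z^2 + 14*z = l^2*(z - 1) + l*(-6*z^2 + 6*z) - 7*z^3 + 23*z^2 - 20*z + 4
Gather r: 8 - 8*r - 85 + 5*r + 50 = -3*r - 27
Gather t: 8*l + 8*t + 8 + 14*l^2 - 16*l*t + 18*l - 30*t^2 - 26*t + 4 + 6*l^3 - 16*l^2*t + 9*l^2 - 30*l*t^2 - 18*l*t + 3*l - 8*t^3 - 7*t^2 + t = 6*l^3 + 23*l^2 + 29*l - 8*t^3 + t^2*(-30*l - 37) + t*(-16*l^2 - 34*l - 17) + 12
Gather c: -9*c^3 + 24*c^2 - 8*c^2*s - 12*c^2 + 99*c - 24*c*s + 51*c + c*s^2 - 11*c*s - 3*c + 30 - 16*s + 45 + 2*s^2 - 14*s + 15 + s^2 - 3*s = -9*c^3 + c^2*(12 - 8*s) + c*(s^2 - 35*s + 147) + 3*s^2 - 33*s + 90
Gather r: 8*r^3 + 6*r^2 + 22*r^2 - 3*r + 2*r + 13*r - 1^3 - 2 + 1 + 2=8*r^3 + 28*r^2 + 12*r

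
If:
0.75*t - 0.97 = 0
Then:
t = 1.29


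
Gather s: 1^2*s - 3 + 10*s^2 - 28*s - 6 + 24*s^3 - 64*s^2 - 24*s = 24*s^3 - 54*s^2 - 51*s - 9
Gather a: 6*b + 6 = 6*b + 6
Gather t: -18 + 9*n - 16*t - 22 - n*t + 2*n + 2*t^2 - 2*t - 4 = 11*n + 2*t^2 + t*(-n - 18) - 44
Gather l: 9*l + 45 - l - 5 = 8*l + 40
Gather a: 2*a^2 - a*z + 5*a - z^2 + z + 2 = 2*a^2 + a*(5 - z) - z^2 + z + 2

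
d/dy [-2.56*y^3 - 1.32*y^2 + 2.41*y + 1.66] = -7.68*y^2 - 2.64*y + 2.41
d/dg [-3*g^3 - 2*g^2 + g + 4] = -9*g^2 - 4*g + 1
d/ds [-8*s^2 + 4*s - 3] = 4 - 16*s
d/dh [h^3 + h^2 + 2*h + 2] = 3*h^2 + 2*h + 2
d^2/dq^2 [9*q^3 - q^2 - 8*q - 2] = 54*q - 2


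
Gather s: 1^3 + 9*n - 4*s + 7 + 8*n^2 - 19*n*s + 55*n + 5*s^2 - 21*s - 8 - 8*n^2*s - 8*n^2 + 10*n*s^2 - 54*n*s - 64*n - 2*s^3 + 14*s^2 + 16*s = -2*s^3 + s^2*(10*n + 19) + s*(-8*n^2 - 73*n - 9)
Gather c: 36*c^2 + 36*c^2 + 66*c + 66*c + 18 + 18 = 72*c^2 + 132*c + 36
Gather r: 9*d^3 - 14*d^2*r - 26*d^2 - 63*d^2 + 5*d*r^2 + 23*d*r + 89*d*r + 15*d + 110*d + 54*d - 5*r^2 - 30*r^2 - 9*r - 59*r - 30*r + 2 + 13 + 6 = 9*d^3 - 89*d^2 + 179*d + r^2*(5*d - 35) + r*(-14*d^2 + 112*d - 98) + 21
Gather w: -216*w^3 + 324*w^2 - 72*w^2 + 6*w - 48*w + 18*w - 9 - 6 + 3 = -216*w^3 + 252*w^2 - 24*w - 12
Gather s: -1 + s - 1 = s - 2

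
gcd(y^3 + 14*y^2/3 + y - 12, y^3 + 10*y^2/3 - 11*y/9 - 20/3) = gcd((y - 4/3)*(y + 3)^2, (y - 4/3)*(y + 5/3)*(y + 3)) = y^2 + 5*y/3 - 4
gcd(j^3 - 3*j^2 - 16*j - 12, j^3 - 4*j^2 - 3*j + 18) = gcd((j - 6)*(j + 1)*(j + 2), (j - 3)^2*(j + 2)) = j + 2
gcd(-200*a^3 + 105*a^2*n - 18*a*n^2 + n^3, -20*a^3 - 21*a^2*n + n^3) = 5*a - n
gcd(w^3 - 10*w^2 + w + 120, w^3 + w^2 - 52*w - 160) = w - 8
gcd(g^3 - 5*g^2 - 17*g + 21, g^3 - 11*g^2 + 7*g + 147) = g^2 - 4*g - 21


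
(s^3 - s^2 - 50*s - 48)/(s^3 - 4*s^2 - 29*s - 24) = (s + 6)/(s + 3)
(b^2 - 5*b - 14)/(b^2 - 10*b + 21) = (b + 2)/(b - 3)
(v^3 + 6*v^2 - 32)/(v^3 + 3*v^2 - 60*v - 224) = (v^2 + 2*v - 8)/(v^2 - v - 56)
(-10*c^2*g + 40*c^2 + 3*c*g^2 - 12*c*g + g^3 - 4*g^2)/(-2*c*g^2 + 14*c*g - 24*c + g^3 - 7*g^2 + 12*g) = (5*c + g)/(g - 3)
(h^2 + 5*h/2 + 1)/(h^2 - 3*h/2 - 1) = (h + 2)/(h - 2)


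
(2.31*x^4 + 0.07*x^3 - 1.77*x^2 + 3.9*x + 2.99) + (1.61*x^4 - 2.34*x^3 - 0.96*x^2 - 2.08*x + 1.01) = 3.92*x^4 - 2.27*x^3 - 2.73*x^2 + 1.82*x + 4.0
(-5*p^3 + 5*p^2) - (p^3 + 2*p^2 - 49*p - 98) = -6*p^3 + 3*p^2 + 49*p + 98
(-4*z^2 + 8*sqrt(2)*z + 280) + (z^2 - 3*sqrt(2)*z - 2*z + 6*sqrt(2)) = -3*z^2 - 2*z + 5*sqrt(2)*z + 6*sqrt(2) + 280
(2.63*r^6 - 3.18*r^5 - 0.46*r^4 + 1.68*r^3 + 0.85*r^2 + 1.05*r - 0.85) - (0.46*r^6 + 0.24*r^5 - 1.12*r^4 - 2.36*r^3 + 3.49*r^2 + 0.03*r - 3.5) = 2.17*r^6 - 3.42*r^5 + 0.66*r^4 + 4.04*r^3 - 2.64*r^2 + 1.02*r + 2.65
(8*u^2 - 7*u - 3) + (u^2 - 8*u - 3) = 9*u^2 - 15*u - 6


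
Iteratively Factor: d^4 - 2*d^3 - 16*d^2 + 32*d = (d)*(d^3 - 2*d^2 - 16*d + 32) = d*(d + 4)*(d^2 - 6*d + 8) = d*(d - 4)*(d + 4)*(d - 2)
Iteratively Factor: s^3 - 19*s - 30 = (s + 3)*(s^2 - 3*s - 10) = (s - 5)*(s + 3)*(s + 2)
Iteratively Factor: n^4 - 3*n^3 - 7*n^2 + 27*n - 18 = (n - 3)*(n^3 - 7*n + 6) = (n - 3)*(n - 1)*(n^2 + n - 6) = (n - 3)*(n - 2)*(n - 1)*(n + 3)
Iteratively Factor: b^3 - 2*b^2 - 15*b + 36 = (b - 3)*(b^2 + b - 12) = (b - 3)^2*(b + 4)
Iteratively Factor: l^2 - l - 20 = (l + 4)*(l - 5)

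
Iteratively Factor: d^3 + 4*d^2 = (d)*(d^2 + 4*d) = d*(d + 4)*(d)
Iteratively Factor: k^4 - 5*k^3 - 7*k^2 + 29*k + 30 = (k + 1)*(k^3 - 6*k^2 - k + 30) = (k - 5)*(k + 1)*(k^2 - k - 6) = (k - 5)*(k + 1)*(k + 2)*(k - 3)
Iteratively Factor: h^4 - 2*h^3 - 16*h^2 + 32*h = (h - 4)*(h^3 + 2*h^2 - 8*h) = (h - 4)*(h + 4)*(h^2 - 2*h) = (h - 4)*(h - 2)*(h + 4)*(h)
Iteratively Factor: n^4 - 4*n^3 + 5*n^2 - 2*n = (n)*(n^3 - 4*n^2 + 5*n - 2) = n*(n - 2)*(n^2 - 2*n + 1) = n*(n - 2)*(n - 1)*(n - 1)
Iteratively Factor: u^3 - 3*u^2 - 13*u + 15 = (u - 1)*(u^2 - 2*u - 15) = (u - 1)*(u + 3)*(u - 5)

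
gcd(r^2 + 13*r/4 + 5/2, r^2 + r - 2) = r + 2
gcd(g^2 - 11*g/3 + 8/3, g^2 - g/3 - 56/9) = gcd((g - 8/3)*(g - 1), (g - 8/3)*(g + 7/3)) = g - 8/3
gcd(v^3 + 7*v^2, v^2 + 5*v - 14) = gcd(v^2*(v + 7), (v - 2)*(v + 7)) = v + 7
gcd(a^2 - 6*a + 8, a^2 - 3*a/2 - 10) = a - 4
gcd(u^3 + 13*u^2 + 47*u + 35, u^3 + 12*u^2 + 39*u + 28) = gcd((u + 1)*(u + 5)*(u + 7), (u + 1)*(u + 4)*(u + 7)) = u^2 + 8*u + 7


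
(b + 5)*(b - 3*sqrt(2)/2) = b^2 - 3*sqrt(2)*b/2 + 5*b - 15*sqrt(2)/2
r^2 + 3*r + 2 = (r + 1)*(r + 2)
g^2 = g^2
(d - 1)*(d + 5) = d^2 + 4*d - 5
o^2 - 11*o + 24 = (o - 8)*(o - 3)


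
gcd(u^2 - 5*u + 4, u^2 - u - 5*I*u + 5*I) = u - 1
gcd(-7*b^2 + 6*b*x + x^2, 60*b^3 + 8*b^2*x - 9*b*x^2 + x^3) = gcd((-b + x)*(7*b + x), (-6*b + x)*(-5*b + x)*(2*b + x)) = 1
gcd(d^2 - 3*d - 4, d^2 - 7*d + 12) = d - 4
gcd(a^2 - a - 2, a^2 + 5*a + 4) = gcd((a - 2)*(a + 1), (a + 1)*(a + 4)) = a + 1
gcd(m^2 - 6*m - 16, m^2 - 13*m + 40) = m - 8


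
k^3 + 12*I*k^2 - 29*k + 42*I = (k - I)*(k + 6*I)*(k + 7*I)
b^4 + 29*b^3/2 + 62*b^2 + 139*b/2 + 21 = (b + 1/2)*(b + 1)*(b + 6)*(b + 7)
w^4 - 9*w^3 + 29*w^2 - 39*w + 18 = (w - 3)^2*(w - 2)*(w - 1)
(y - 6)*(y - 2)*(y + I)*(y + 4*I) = y^4 - 8*y^3 + 5*I*y^3 + 8*y^2 - 40*I*y^2 + 32*y + 60*I*y - 48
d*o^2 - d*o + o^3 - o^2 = o*(d + o)*(o - 1)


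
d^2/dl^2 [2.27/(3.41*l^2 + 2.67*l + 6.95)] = (-52.791574*l^2 - 41.335338*l + 2.27*(6.82*l + 2.67)*(13.64*l + 5.34) - 107.59573)/(3.41*l^2 + 2.67*l + 6.95)^3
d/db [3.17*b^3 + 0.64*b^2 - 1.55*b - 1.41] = 9.51*b^2 + 1.28*b - 1.55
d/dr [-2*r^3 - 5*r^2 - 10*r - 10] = -6*r^2 - 10*r - 10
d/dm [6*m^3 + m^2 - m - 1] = 18*m^2 + 2*m - 1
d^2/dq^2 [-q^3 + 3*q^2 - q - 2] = 6 - 6*q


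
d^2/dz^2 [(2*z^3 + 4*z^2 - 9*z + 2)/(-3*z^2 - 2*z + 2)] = 34*z*(5*z^2 - 6*z + 6)/(27*z^6 + 54*z^5 - 18*z^4 - 64*z^3 + 12*z^2 + 24*z - 8)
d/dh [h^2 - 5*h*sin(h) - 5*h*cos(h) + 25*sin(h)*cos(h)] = -5*sqrt(2)*h*cos(h + pi/4) + 2*h - 5*sqrt(2)*sin(h + pi/4) + 25*cos(2*h)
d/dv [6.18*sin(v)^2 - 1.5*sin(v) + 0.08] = (12.36*sin(v) - 1.5)*cos(v)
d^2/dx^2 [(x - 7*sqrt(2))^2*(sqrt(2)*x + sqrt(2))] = 6*sqrt(2)*x - 56 + 2*sqrt(2)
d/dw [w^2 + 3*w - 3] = 2*w + 3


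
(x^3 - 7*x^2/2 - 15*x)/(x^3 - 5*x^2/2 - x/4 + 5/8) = 4*x*(2*x^2 - 7*x - 30)/(8*x^3 - 20*x^2 - 2*x + 5)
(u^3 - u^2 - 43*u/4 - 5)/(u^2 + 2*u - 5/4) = (2*u^2 - 7*u - 4)/(2*u - 1)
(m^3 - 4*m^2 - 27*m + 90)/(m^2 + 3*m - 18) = (m^2 - m - 30)/(m + 6)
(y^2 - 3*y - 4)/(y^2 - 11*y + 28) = (y + 1)/(y - 7)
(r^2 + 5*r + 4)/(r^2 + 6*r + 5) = (r + 4)/(r + 5)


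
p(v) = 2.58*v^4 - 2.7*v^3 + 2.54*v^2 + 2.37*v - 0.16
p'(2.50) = 125.70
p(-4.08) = 930.75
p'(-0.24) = 0.54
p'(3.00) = 223.35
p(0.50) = 1.48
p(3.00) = 165.89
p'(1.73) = 40.35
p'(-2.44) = -208.17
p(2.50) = 80.23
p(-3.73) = 665.86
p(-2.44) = 139.85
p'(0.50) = 4.18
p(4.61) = 965.48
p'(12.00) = 16729.89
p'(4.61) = 864.72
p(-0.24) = -0.54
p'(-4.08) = -854.10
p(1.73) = 20.67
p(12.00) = 49227.32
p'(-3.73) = -664.83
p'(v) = 10.32*v^3 - 8.1*v^2 + 5.08*v + 2.37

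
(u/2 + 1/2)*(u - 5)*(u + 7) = u^3/2 + 3*u^2/2 - 33*u/2 - 35/2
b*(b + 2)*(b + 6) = b^3 + 8*b^2 + 12*b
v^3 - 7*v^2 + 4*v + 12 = (v - 6)*(v - 2)*(v + 1)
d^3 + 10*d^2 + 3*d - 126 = (d - 3)*(d + 6)*(d + 7)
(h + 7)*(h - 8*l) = h^2 - 8*h*l + 7*h - 56*l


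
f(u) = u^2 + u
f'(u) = 2*u + 1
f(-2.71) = 4.63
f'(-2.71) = -4.42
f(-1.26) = 0.33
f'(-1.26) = -1.52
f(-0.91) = -0.08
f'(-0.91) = -0.82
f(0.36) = 0.49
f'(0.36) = 1.72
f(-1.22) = 0.27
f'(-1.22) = -1.44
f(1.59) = 4.12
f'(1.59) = 4.18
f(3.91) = 19.20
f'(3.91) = 8.82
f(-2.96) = 5.80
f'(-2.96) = -4.92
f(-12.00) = 132.00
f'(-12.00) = -23.00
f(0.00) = 0.00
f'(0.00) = 1.00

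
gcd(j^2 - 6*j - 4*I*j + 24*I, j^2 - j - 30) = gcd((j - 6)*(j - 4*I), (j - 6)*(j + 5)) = j - 6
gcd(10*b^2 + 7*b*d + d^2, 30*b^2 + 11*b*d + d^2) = 5*b + d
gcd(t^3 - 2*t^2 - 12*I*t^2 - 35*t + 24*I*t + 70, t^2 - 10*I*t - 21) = t - 7*I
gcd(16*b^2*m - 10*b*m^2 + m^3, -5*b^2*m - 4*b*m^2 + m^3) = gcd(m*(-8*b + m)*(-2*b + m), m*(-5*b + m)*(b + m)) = m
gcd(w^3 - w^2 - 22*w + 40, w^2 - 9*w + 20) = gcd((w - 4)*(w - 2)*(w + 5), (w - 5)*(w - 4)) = w - 4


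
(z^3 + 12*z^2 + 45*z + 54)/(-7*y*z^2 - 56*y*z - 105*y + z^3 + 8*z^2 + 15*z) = (-z^2 - 9*z - 18)/(7*y*z + 35*y - z^2 - 5*z)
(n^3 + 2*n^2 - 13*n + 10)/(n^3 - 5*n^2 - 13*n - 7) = (-n^3 - 2*n^2 + 13*n - 10)/(-n^3 + 5*n^2 + 13*n + 7)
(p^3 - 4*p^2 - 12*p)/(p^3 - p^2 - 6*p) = (p - 6)/(p - 3)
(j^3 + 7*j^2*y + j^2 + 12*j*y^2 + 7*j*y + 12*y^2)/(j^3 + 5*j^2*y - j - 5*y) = (j^2 + 7*j*y + 12*y^2)/(j^2 + 5*j*y - j - 5*y)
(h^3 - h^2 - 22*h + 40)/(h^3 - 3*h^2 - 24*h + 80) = (h - 2)/(h - 4)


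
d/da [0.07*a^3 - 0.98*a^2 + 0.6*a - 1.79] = 0.21*a^2 - 1.96*a + 0.6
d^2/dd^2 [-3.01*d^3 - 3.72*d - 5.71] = -18.06*d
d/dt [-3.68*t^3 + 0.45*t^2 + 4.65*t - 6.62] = -11.04*t^2 + 0.9*t + 4.65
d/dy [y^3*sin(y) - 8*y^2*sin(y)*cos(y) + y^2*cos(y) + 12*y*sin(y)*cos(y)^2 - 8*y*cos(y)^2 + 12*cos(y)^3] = y^3*cos(y) + 2*y^2*sin(y) - 16*y^2*cos(y)^2 + 8*y^2 + 36*y*cos(y)^3 - 22*y*cos(y) - 24*sin(y)*cos(y)^2 - 8*cos(y)^2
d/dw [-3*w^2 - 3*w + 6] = -6*w - 3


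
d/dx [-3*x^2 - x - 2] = -6*x - 1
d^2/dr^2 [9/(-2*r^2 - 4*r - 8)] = 9*(r^2 + 2*r - 4*(r + 1)^2 + 4)/(r^2 + 2*r + 4)^3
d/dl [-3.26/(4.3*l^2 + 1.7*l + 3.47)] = (28.036*l + 5.542)/(4.3*l^2 + 1.7*l + 3.47)^2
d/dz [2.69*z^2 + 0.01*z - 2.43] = 5.38*z + 0.01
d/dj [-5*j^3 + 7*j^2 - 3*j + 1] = -15*j^2 + 14*j - 3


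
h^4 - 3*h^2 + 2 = (h - 1)*(h + 1)*(h - sqrt(2))*(h + sqrt(2))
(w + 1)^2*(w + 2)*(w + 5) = w^4 + 9*w^3 + 25*w^2 + 27*w + 10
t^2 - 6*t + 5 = (t - 5)*(t - 1)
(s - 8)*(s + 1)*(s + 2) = s^3 - 5*s^2 - 22*s - 16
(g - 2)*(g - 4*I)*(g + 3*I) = g^3 - 2*g^2 - I*g^2 + 12*g + 2*I*g - 24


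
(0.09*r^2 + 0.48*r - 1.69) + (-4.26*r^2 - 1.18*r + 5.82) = -4.17*r^2 - 0.7*r + 4.13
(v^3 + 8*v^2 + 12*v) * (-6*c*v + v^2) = -6*c*v^4 - 48*c*v^3 - 72*c*v^2 + v^5 + 8*v^4 + 12*v^3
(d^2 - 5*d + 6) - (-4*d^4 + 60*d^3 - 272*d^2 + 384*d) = 4*d^4 - 60*d^3 + 273*d^2 - 389*d + 6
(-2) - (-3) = 1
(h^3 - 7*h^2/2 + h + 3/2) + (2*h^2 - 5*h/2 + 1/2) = h^3 - 3*h^2/2 - 3*h/2 + 2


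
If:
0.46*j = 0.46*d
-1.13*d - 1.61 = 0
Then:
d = -1.42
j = -1.42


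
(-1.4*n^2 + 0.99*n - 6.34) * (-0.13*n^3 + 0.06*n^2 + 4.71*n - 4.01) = 0.182*n^5 - 0.2127*n^4 - 5.7104*n^3 + 9.8965*n^2 - 33.8313*n + 25.4234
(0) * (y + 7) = 0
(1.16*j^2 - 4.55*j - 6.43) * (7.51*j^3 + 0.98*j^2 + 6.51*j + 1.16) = 8.7116*j^5 - 33.0337*j^4 - 45.1967*j^3 - 34.5763*j^2 - 47.1373*j - 7.4588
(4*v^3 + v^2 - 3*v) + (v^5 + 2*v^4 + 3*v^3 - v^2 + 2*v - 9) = v^5 + 2*v^4 + 7*v^3 - v - 9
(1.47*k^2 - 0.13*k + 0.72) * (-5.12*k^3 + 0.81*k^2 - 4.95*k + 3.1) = -7.5264*k^5 + 1.8563*k^4 - 11.0682*k^3 + 5.7837*k^2 - 3.967*k + 2.232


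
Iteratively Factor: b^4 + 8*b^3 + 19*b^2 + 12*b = (b + 3)*(b^3 + 5*b^2 + 4*b) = b*(b + 3)*(b^2 + 5*b + 4) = b*(b + 3)*(b + 4)*(b + 1)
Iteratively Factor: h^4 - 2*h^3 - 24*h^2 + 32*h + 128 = (h + 4)*(h^3 - 6*h^2 + 32) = (h + 2)*(h + 4)*(h^2 - 8*h + 16) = (h - 4)*(h + 2)*(h + 4)*(h - 4)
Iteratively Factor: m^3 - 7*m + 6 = (m + 3)*(m^2 - 3*m + 2) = (m - 1)*(m + 3)*(m - 2)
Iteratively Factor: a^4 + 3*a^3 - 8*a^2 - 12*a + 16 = (a + 4)*(a^3 - a^2 - 4*a + 4) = (a - 1)*(a + 4)*(a^2 - 4) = (a - 1)*(a + 2)*(a + 4)*(a - 2)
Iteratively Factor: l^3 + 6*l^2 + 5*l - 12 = (l + 4)*(l^2 + 2*l - 3) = (l + 3)*(l + 4)*(l - 1)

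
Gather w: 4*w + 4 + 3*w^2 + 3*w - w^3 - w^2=-w^3 + 2*w^2 + 7*w + 4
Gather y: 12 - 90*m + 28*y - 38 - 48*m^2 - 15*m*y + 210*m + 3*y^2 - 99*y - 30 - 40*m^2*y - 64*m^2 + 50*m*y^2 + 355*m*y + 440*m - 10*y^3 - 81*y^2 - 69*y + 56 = -112*m^2 + 560*m - 10*y^3 + y^2*(50*m - 78) + y*(-40*m^2 + 340*m - 140)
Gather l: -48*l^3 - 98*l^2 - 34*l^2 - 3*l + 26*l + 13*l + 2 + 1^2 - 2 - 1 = -48*l^3 - 132*l^2 + 36*l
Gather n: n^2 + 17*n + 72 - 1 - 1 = n^2 + 17*n + 70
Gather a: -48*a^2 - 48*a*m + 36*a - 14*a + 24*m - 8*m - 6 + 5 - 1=-48*a^2 + a*(22 - 48*m) + 16*m - 2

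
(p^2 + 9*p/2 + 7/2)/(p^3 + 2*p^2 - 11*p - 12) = (p + 7/2)/(p^2 + p - 12)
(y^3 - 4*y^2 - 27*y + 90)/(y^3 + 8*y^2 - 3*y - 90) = (y - 6)/(y + 6)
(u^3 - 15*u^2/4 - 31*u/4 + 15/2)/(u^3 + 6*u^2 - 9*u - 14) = (4*u^3 - 15*u^2 - 31*u + 30)/(4*(u^3 + 6*u^2 - 9*u - 14))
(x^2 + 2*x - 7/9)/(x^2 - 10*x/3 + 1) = (x + 7/3)/(x - 3)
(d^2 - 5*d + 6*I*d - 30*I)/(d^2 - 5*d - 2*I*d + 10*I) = (d + 6*I)/(d - 2*I)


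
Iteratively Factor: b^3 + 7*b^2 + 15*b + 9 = (b + 3)*(b^2 + 4*b + 3) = (b + 1)*(b + 3)*(b + 3)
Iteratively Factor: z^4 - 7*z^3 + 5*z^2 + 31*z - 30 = (z - 1)*(z^3 - 6*z^2 - z + 30) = (z - 5)*(z - 1)*(z^2 - z - 6) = (z - 5)*(z - 1)*(z + 2)*(z - 3)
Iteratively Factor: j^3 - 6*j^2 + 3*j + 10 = (j + 1)*(j^2 - 7*j + 10) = (j - 5)*(j + 1)*(j - 2)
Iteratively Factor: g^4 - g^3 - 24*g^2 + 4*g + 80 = (g - 5)*(g^3 + 4*g^2 - 4*g - 16) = (g - 5)*(g - 2)*(g^2 + 6*g + 8) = (g - 5)*(g - 2)*(g + 4)*(g + 2)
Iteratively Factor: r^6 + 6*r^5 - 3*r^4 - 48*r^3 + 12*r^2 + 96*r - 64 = (r + 4)*(r^5 + 2*r^4 - 11*r^3 - 4*r^2 + 28*r - 16) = (r - 1)*(r + 4)*(r^4 + 3*r^3 - 8*r^2 - 12*r + 16) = (r - 1)^2*(r + 4)*(r^3 + 4*r^2 - 4*r - 16) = (r - 1)^2*(r + 2)*(r + 4)*(r^2 + 2*r - 8) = (r - 1)^2*(r + 2)*(r + 4)^2*(r - 2)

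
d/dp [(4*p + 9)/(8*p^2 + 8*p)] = (-4*p^2 - 18*p - 9)/(8*p^2*(p^2 + 2*p + 1))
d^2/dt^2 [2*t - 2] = 0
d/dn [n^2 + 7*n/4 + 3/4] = 2*n + 7/4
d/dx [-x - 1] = -1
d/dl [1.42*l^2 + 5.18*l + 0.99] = 2.84*l + 5.18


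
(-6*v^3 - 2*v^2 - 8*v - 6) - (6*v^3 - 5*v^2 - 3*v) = -12*v^3 + 3*v^2 - 5*v - 6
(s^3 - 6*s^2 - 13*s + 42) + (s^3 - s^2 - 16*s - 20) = 2*s^3 - 7*s^2 - 29*s + 22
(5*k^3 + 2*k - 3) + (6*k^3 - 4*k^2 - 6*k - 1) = 11*k^3 - 4*k^2 - 4*k - 4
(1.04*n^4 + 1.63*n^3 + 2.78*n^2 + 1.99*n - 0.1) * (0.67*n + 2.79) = 0.6968*n^5 + 3.9937*n^4 + 6.4103*n^3 + 9.0895*n^2 + 5.4851*n - 0.279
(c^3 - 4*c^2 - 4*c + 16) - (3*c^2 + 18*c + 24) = c^3 - 7*c^2 - 22*c - 8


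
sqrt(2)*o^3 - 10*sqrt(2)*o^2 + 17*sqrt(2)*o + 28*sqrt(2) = (o - 7)*(o - 4)*(sqrt(2)*o + sqrt(2))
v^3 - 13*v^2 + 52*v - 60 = (v - 6)*(v - 5)*(v - 2)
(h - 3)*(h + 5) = h^2 + 2*h - 15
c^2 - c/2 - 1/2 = (c - 1)*(c + 1/2)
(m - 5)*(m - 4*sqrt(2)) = m^2 - 4*sqrt(2)*m - 5*m + 20*sqrt(2)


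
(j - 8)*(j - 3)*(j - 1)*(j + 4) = j^4 - 8*j^3 - 13*j^2 + 116*j - 96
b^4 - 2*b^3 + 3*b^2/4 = b^2*(b - 3/2)*(b - 1/2)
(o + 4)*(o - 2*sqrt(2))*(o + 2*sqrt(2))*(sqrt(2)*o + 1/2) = sqrt(2)*o^4 + o^3/2 + 4*sqrt(2)*o^3 - 8*sqrt(2)*o^2 + 2*o^2 - 32*sqrt(2)*o - 4*o - 16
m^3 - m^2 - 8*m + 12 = (m - 2)^2*(m + 3)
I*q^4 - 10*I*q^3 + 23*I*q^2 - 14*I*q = q*(q - 7)*(q - 2)*(I*q - I)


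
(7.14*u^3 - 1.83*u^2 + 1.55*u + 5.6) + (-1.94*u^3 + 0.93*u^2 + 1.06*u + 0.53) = 5.2*u^3 - 0.9*u^2 + 2.61*u + 6.13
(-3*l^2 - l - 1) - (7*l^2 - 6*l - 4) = -10*l^2 + 5*l + 3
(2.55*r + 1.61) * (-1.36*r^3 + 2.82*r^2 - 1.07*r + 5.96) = -3.468*r^4 + 5.0014*r^3 + 1.8117*r^2 + 13.4753*r + 9.5956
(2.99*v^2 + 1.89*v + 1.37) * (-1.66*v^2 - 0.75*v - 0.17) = -4.9634*v^4 - 5.3799*v^3 - 4.2*v^2 - 1.3488*v - 0.2329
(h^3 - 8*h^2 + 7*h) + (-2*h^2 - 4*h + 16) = h^3 - 10*h^2 + 3*h + 16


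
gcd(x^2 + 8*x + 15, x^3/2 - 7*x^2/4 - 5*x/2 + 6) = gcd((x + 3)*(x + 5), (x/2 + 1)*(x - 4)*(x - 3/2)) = 1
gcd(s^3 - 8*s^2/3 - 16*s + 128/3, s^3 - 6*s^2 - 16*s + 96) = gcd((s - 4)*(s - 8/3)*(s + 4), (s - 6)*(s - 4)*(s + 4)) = s^2 - 16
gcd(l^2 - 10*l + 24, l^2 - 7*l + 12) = l - 4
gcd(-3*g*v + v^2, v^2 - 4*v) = v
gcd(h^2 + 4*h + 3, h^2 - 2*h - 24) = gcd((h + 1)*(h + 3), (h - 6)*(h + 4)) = 1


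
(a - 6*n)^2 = a^2 - 12*a*n + 36*n^2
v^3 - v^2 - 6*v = v*(v - 3)*(v + 2)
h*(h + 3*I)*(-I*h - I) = -I*h^3 + 3*h^2 - I*h^2 + 3*h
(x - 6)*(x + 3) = x^2 - 3*x - 18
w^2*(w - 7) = w^3 - 7*w^2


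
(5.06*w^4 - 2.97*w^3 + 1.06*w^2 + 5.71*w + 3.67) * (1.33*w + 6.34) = 6.7298*w^5 + 28.1303*w^4 - 17.42*w^3 + 14.3147*w^2 + 41.0825*w + 23.2678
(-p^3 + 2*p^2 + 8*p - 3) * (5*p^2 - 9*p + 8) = -5*p^5 + 19*p^4 + 14*p^3 - 71*p^2 + 91*p - 24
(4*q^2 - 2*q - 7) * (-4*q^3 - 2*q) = -16*q^5 + 8*q^4 + 20*q^3 + 4*q^2 + 14*q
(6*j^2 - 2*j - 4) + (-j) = 6*j^2 - 3*j - 4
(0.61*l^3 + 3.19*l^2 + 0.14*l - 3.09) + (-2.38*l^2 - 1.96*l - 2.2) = 0.61*l^3 + 0.81*l^2 - 1.82*l - 5.29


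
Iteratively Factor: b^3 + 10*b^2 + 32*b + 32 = (b + 2)*(b^2 + 8*b + 16) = (b + 2)*(b + 4)*(b + 4)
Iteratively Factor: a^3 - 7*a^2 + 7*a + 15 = (a - 3)*(a^2 - 4*a - 5) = (a - 5)*(a - 3)*(a + 1)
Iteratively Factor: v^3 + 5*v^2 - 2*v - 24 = (v + 4)*(v^2 + v - 6) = (v - 2)*(v + 4)*(v + 3)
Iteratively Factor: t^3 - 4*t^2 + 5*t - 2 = (t - 1)*(t^2 - 3*t + 2) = (t - 1)^2*(t - 2)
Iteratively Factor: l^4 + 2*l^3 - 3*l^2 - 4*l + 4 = (l + 2)*(l^3 - 3*l + 2) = (l - 1)*(l + 2)*(l^2 + l - 2) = (l - 1)^2*(l + 2)*(l + 2)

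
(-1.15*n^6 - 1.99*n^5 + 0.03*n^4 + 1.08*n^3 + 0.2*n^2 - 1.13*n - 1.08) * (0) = 0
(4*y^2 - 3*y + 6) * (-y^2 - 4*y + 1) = -4*y^4 - 13*y^3 + 10*y^2 - 27*y + 6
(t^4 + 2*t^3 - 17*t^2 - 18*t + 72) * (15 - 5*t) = -5*t^5 + 5*t^4 + 115*t^3 - 165*t^2 - 630*t + 1080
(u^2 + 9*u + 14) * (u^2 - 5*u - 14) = u^4 + 4*u^3 - 45*u^2 - 196*u - 196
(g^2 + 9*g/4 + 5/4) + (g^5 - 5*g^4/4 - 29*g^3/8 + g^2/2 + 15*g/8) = g^5 - 5*g^4/4 - 29*g^3/8 + 3*g^2/2 + 33*g/8 + 5/4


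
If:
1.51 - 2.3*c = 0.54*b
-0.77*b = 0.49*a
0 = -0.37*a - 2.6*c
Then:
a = -2.25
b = 1.43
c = 0.32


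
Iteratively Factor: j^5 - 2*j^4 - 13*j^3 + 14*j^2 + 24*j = (j - 2)*(j^4 - 13*j^2 - 12*j) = (j - 2)*(j + 1)*(j^3 - j^2 - 12*j) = (j - 4)*(j - 2)*(j + 1)*(j^2 + 3*j) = (j - 4)*(j - 2)*(j + 1)*(j + 3)*(j)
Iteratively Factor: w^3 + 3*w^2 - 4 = (w + 2)*(w^2 + w - 2) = (w + 2)^2*(w - 1)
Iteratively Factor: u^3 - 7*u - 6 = (u - 3)*(u^2 + 3*u + 2) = (u - 3)*(u + 1)*(u + 2)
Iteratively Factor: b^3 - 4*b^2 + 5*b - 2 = (b - 2)*(b^2 - 2*b + 1) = (b - 2)*(b - 1)*(b - 1)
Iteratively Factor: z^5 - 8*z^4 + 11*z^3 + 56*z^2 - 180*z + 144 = (z - 2)*(z^4 - 6*z^3 - z^2 + 54*z - 72) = (z - 2)^2*(z^3 - 4*z^2 - 9*z + 36) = (z - 2)^2*(z + 3)*(z^2 - 7*z + 12) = (z - 4)*(z - 2)^2*(z + 3)*(z - 3)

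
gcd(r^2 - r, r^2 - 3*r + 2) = r - 1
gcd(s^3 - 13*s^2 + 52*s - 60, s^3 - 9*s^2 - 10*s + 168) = s - 6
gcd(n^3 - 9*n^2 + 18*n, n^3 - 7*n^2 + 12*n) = n^2 - 3*n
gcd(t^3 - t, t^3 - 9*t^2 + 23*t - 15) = t - 1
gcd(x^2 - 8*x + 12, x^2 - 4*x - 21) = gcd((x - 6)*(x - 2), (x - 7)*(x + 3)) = 1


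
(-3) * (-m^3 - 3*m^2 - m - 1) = 3*m^3 + 9*m^2 + 3*m + 3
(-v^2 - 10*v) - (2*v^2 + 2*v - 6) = -3*v^2 - 12*v + 6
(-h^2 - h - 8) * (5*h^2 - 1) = -5*h^4 - 5*h^3 - 39*h^2 + h + 8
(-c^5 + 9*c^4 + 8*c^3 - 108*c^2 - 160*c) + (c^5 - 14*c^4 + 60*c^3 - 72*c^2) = -5*c^4 + 68*c^3 - 180*c^2 - 160*c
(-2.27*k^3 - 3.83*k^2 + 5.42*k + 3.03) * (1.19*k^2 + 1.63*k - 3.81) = -2.7013*k^5 - 8.2578*k^4 + 8.8556*k^3 + 27.0326*k^2 - 15.7113*k - 11.5443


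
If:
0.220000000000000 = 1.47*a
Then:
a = 0.15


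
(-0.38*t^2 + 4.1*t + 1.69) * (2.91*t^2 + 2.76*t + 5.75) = -1.1058*t^4 + 10.8822*t^3 + 14.0489*t^2 + 28.2394*t + 9.7175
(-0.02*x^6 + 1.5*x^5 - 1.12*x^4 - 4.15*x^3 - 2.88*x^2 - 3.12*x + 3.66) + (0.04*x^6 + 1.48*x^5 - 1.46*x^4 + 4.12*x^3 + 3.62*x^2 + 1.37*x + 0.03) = 0.02*x^6 + 2.98*x^5 - 2.58*x^4 - 0.0300000000000002*x^3 + 0.74*x^2 - 1.75*x + 3.69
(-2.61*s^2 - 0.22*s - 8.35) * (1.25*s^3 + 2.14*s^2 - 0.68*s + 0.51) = -3.2625*s^5 - 5.8604*s^4 - 9.1335*s^3 - 19.0505*s^2 + 5.5658*s - 4.2585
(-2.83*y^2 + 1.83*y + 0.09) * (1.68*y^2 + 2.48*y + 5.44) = -4.7544*y^4 - 3.944*y^3 - 10.7056*y^2 + 10.1784*y + 0.4896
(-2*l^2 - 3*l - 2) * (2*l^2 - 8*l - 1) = -4*l^4 + 10*l^3 + 22*l^2 + 19*l + 2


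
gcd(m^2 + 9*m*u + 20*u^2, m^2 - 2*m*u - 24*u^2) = m + 4*u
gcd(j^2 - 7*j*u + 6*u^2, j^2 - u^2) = -j + u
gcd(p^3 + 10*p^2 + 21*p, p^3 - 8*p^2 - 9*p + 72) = p + 3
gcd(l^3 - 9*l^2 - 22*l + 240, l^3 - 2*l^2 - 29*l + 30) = l^2 - l - 30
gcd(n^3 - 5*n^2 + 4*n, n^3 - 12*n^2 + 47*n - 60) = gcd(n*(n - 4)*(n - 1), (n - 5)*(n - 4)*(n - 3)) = n - 4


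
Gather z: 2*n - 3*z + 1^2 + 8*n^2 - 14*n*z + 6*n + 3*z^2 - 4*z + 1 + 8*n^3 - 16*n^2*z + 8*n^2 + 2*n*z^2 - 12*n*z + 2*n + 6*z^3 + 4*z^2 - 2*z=8*n^3 + 16*n^2 + 10*n + 6*z^3 + z^2*(2*n + 7) + z*(-16*n^2 - 26*n - 9) + 2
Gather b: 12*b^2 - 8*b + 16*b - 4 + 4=12*b^2 + 8*b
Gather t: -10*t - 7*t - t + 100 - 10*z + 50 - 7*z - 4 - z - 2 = -18*t - 18*z + 144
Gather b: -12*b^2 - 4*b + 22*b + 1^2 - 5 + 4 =-12*b^2 + 18*b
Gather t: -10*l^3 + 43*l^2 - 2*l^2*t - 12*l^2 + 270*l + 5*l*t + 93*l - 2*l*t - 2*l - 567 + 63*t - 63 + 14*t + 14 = -10*l^3 + 31*l^2 + 361*l + t*(-2*l^2 + 3*l + 77) - 616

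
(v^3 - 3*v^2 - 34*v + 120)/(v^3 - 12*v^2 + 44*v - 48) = (v^2 + v - 30)/(v^2 - 8*v + 12)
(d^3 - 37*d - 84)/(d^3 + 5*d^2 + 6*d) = (d^2 - 3*d - 28)/(d*(d + 2))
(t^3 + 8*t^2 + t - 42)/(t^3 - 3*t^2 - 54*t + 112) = (t + 3)/(t - 8)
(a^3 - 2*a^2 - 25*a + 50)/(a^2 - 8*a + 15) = (a^2 + 3*a - 10)/(a - 3)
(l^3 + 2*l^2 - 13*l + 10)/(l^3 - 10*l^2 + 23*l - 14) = (l + 5)/(l - 7)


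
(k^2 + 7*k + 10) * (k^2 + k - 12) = k^4 + 8*k^3 + 5*k^2 - 74*k - 120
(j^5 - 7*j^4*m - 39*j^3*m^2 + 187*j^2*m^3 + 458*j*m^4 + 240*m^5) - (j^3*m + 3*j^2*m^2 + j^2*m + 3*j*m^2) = j^5 - 7*j^4*m - 39*j^3*m^2 - j^3*m + 187*j^2*m^3 - 3*j^2*m^2 - j^2*m + 458*j*m^4 - 3*j*m^2 + 240*m^5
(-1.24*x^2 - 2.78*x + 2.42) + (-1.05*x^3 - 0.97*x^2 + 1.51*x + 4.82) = -1.05*x^3 - 2.21*x^2 - 1.27*x + 7.24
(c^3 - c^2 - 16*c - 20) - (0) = c^3 - c^2 - 16*c - 20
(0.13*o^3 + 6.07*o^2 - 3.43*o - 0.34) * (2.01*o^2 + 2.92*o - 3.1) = 0.2613*o^5 + 12.5803*o^4 + 10.4271*o^3 - 29.516*o^2 + 9.6402*o + 1.054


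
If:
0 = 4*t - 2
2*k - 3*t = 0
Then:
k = 3/4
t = 1/2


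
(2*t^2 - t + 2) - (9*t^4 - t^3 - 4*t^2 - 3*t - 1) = -9*t^4 + t^3 + 6*t^2 + 2*t + 3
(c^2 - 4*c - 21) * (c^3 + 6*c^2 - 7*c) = c^5 + 2*c^4 - 52*c^3 - 98*c^2 + 147*c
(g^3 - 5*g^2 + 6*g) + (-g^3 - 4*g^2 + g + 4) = -9*g^2 + 7*g + 4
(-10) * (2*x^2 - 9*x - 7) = -20*x^2 + 90*x + 70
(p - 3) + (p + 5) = 2*p + 2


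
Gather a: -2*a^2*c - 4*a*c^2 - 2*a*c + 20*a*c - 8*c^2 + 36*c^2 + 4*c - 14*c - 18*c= -2*a^2*c + a*(-4*c^2 + 18*c) + 28*c^2 - 28*c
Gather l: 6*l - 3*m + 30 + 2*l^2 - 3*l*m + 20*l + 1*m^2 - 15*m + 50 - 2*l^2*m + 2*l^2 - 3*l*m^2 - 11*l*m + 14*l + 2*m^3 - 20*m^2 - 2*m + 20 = l^2*(4 - 2*m) + l*(-3*m^2 - 14*m + 40) + 2*m^3 - 19*m^2 - 20*m + 100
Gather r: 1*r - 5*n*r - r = -5*n*r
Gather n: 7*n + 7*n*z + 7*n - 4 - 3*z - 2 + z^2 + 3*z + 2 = n*(7*z + 14) + z^2 - 4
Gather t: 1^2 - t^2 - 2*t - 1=-t^2 - 2*t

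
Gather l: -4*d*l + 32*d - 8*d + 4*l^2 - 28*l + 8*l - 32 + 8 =24*d + 4*l^2 + l*(-4*d - 20) - 24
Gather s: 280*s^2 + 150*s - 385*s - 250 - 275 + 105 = 280*s^2 - 235*s - 420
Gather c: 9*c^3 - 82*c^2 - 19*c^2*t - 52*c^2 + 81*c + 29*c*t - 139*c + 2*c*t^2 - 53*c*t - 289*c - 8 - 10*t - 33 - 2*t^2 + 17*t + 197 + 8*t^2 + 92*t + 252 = 9*c^3 + c^2*(-19*t - 134) + c*(2*t^2 - 24*t - 347) + 6*t^2 + 99*t + 408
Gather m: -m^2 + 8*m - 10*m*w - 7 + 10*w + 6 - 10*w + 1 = -m^2 + m*(8 - 10*w)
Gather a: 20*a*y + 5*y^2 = 20*a*y + 5*y^2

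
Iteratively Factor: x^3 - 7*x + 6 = (x - 2)*(x^2 + 2*x - 3) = (x - 2)*(x + 3)*(x - 1)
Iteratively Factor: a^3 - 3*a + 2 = (a + 2)*(a^2 - 2*a + 1) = (a - 1)*(a + 2)*(a - 1)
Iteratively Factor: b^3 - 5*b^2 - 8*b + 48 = (b - 4)*(b^2 - b - 12) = (b - 4)^2*(b + 3)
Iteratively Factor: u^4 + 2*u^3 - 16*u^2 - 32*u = (u + 4)*(u^3 - 2*u^2 - 8*u) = u*(u + 4)*(u^2 - 2*u - 8) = u*(u - 4)*(u + 4)*(u + 2)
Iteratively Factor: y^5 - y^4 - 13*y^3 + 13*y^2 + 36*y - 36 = (y + 2)*(y^4 - 3*y^3 - 7*y^2 + 27*y - 18) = (y + 2)*(y + 3)*(y^3 - 6*y^2 + 11*y - 6) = (y - 2)*(y + 2)*(y + 3)*(y^2 - 4*y + 3) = (y - 3)*(y - 2)*(y + 2)*(y + 3)*(y - 1)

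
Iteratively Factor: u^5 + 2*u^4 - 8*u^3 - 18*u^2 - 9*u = (u - 3)*(u^4 + 5*u^3 + 7*u^2 + 3*u) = (u - 3)*(u + 3)*(u^3 + 2*u^2 + u) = (u - 3)*(u + 1)*(u + 3)*(u^2 + u) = u*(u - 3)*(u + 1)*(u + 3)*(u + 1)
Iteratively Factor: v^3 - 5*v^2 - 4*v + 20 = (v - 5)*(v^2 - 4) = (v - 5)*(v - 2)*(v + 2)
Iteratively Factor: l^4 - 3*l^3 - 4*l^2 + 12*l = (l - 3)*(l^3 - 4*l) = (l - 3)*(l + 2)*(l^2 - 2*l) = (l - 3)*(l - 2)*(l + 2)*(l)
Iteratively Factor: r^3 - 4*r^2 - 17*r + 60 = (r - 3)*(r^2 - r - 20) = (r - 3)*(r + 4)*(r - 5)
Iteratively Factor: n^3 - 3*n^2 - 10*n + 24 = (n - 4)*(n^2 + n - 6) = (n - 4)*(n - 2)*(n + 3)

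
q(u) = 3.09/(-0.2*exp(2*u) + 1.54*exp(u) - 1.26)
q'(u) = 3.09*(0.4*exp(2*u) - 1.54*exp(u))/(-0.2*exp(2*u) + 1.54*exp(u) - 1.26)^2 = (1.236*exp(u) - 4.7586)*exp(u)/(0.2*exp(2*u) - 1.54*exp(u) + 1.26)^2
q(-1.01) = -4.26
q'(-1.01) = -2.98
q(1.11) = 1.97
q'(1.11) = -1.24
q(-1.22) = -3.76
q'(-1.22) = -1.92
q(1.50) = 1.90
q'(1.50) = 1.33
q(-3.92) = -2.51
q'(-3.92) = -0.06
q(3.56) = -0.02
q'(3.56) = 0.04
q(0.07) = 19.12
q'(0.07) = -140.98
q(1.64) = 2.27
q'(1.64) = 4.47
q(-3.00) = -2.61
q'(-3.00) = -0.17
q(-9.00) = -2.45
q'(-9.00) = 0.00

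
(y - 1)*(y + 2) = y^2 + y - 2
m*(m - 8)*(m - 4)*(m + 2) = m^4 - 10*m^3 + 8*m^2 + 64*m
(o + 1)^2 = o^2 + 2*o + 1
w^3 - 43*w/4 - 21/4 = (w - 7/2)*(w + 1/2)*(w + 3)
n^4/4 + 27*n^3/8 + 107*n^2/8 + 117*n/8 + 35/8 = (n/4 + 1/4)*(n + 1/2)*(n + 5)*(n + 7)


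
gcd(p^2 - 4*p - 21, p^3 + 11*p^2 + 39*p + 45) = p + 3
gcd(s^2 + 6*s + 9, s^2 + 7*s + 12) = s + 3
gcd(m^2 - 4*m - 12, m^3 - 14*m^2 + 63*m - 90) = m - 6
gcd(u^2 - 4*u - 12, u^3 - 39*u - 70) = u + 2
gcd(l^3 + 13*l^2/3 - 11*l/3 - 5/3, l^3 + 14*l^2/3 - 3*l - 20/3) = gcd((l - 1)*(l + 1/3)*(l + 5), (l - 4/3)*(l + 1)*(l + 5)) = l + 5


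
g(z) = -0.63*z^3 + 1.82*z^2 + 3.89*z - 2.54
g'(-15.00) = -475.96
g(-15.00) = 2474.86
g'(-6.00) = -85.99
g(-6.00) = 175.72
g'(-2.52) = -17.29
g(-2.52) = 9.30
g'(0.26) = 4.71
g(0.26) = -1.42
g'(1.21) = 5.53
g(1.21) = 3.72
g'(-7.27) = -122.46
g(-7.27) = 307.44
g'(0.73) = 5.54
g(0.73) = 1.02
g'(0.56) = 5.34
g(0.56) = 0.10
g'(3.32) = -4.86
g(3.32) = 7.38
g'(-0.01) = 3.85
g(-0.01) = -2.58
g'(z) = -1.89*z^2 + 3.64*z + 3.89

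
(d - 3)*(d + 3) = d^2 - 9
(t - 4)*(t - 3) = t^2 - 7*t + 12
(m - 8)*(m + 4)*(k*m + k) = k*m^3 - 3*k*m^2 - 36*k*m - 32*k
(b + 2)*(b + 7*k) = b^2 + 7*b*k + 2*b + 14*k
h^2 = h^2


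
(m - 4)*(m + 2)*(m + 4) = m^3 + 2*m^2 - 16*m - 32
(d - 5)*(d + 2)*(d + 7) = d^3 + 4*d^2 - 31*d - 70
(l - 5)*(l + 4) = l^2 - l - 20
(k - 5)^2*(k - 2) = k^3 - 12*k^2 + 45*k - 50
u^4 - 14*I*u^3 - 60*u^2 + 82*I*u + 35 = (u - 7*I)*(u - 5*I)*(u - I)^2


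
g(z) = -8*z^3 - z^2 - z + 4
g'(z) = -24*z^2 - 2*z - 1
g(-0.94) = 10.70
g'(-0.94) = -20.33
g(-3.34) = 294.26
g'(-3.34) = -262.05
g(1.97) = -63.01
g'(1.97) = -98.08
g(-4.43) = 684.31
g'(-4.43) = -463.14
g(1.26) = -14.85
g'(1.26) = -41.62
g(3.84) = -467.57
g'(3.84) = -362.57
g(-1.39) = 24.94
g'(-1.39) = -44.59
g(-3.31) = 286.47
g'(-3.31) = -257.33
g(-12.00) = 13696.00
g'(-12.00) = -3433.00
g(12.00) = -13976.00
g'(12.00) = -3481.00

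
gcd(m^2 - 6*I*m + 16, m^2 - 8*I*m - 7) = 1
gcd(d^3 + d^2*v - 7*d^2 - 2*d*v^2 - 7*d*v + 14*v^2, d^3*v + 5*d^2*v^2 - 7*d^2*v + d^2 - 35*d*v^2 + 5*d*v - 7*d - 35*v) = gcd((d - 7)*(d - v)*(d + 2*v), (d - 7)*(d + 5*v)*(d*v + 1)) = d - 7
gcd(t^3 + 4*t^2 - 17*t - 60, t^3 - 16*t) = t - 4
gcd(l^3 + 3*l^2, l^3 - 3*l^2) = l^2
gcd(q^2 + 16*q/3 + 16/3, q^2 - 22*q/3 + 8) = 1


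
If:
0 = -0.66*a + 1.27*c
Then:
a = 1.92424242424242*c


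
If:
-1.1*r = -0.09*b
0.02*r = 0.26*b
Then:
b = 0.00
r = 0.00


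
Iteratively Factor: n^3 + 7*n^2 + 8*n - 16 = (n - 1)*(n^2 + 8*n + 16) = (n - 1)*(n + 4)*(n + 4)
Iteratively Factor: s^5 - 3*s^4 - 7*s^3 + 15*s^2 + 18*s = (s - 3)*(s^4 - 7*s^2 - 6*s) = (s - 3)*(s + 2)*(s^3 - 2*s^2 - 3*s) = s*(s - 3)*(s + 2)*(s^2 - 2*s - 3) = s*(s - 3)^2*(s + 2)*(s + 1)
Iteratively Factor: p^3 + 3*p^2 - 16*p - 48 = (p - 4)*(p^2 + 7*p + 12) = (p - 4)*(p + 4)*(p + 3)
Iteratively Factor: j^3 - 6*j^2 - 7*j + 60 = (j + 3)*(j^2 - 9*j + 20) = (j - 5)*(j + 3)*(j - 4)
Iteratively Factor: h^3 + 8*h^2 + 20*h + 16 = (h + 4)*(h^2 + 4*h + 4) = (h + 2)*(h + 4)*(h + 2)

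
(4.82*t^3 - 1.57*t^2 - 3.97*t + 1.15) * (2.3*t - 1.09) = 11.086*t^4 - 8.8648*t^3 - 7.4197*t^2 + 6.9723*t - 1.2535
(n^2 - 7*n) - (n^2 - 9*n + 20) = 2*n - 20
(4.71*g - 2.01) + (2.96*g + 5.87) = 7.67*g + 3.86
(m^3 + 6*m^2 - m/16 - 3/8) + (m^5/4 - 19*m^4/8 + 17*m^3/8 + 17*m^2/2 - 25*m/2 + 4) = m^5/4 - 19*m^4/8 + 25*m^3/8 + 29*m^2/2 - 201*m/16 + 29/8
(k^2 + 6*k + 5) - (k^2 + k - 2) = 5*k + 7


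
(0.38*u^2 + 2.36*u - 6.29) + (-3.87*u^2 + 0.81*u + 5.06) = -3.49*u^2 + 3.17*u - 1.23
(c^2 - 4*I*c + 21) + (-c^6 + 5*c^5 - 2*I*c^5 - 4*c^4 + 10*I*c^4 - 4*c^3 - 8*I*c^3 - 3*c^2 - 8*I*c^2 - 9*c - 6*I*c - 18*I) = -c^6 + 5*c^5 - 2*I*c^5 - 4*c^4 + 10*I*c^4 - 4*c^3 - 8*I*c^3 - 2*c^2 - 8*I*c^2 - 9*c - 10*I*c + 21 - 18*I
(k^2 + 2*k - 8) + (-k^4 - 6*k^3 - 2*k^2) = -k^4 - 6*k^3 - k^2 + 2*k - 8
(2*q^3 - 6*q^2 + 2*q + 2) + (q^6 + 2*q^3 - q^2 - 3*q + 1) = q^6 + 4*q^3 - 7*q^2 - q + 3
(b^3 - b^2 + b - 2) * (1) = b^3 - b^2 + b - 2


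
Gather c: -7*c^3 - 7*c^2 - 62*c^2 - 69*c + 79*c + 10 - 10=-7*c^3 - 69*c^2 + 10*c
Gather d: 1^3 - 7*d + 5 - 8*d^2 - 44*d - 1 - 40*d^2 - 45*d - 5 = -48*d^2 - 96*d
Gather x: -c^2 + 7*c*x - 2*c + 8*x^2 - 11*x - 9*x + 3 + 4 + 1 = -c^2 - 2*c + 8*x^2 + x*(7*c - 20) + 8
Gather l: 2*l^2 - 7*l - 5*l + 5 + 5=2*l^2 - 12*l + 10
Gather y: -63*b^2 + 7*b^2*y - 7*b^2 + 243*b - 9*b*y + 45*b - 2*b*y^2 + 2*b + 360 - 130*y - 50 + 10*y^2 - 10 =-70*b^2 + 290*b + y^2*(10 - 2*b) + y*(7*b^2 - 9*b - 130) + 300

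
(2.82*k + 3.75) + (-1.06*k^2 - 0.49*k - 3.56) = -1.06*k^2 + 2.33*k + 0.19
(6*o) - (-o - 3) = 7*o + 3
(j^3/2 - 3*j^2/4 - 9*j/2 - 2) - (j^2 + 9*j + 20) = j^3/2 - 7*j^2/4 - 27*j/2 - 22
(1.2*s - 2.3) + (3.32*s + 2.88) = 4.52*s + 0.58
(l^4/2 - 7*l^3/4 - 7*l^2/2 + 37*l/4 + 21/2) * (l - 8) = l^5/2 - 23*l^4/4 + 21*l^3/2 + 149*l^2/4 - 127*l/2 - 84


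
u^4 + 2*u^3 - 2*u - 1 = (u - 1)*(u + 1)^3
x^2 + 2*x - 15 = (x - 3)*(x + 5)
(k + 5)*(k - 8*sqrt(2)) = k^2 - 8*sqrt(2)*k + 5*k - 40*sqrt(2)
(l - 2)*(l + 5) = l^2 + 3*l - 10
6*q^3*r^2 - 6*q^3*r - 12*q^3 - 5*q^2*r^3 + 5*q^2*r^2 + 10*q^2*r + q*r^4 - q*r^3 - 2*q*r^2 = (-3*q + r)*(-2*q + r)*(r - 2)*(q*r + q)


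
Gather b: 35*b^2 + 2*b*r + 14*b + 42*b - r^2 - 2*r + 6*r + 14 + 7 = 35*b^2 + b*(2*r + 56) - r^2 + 4*r + 21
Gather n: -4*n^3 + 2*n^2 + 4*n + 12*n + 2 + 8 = -4*n^3 + 2*n^2 + 16*n + 10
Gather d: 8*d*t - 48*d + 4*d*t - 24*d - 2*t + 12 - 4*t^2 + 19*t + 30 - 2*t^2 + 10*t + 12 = d*(12*t - 72) - 6*t^2 + 27*t + 54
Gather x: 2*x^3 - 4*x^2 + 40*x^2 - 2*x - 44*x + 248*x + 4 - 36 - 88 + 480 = 2*x^3 + 36*x^2 + 202*x + 360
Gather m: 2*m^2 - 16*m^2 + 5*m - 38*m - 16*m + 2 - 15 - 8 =-14*m^2 - 49*m - 21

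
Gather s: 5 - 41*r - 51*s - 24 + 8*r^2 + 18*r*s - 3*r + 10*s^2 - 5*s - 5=8*r^2 - 44*r + 10*s^2 + s*(18*r - 56) - 24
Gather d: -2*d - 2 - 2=-2*d - 4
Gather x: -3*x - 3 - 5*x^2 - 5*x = -5*x^2 - 8*x - 3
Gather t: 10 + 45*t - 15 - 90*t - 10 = -45*t - 15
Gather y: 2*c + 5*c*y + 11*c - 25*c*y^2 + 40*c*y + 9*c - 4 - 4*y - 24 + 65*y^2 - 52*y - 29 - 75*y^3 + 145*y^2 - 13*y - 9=22*c - 75*y^3 + y^2*(210 - 25*c) + y*(45*c - 69) - 66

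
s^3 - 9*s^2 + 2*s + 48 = (s - 8)*(s - 3)*(s + 2)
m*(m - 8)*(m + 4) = m^3 - 4*m^2 - 32*m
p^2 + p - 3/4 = (p - 1/2)*(p + 3/2)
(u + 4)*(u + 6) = u^2 + 10*u + 24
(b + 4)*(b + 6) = b^2 + 10*b + 24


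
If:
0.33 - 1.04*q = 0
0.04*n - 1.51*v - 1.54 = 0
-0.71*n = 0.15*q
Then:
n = -0.07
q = 0.32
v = -1.02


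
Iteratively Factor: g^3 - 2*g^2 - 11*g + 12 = (g - 1)*(g^2 - g - 12) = (g - 1)*(g + 3)*(g - 4)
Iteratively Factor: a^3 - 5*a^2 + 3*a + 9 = (a - 3)*(a^2 - 2*a - 3) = (a - 3)^2*(a + 1)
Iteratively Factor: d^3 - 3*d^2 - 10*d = (d - 5)*(d^2 + 2*d) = (d - 5)*(d + 2)*(d)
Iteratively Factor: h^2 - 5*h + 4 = (h - 4)*(h - 1)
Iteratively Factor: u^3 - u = (u + 1)*(u^2 - u) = u*(u + 1)*(u - 1)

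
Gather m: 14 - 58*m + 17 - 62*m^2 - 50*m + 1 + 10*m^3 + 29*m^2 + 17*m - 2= 10*m^3 - 33*m^2 - 91*m + 30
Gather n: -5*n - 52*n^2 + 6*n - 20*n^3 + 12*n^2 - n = -20*n^3 - 40*n^2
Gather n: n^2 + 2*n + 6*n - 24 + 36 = n^2 + 8*n + 12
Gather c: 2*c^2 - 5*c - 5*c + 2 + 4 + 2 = 2*c^2 - 10*c + 8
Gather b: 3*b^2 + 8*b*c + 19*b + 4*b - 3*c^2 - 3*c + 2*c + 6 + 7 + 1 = 3*b^2 + b*(8*c + 23) - 3*c^2 - c + 14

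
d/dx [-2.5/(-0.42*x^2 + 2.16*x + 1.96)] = (5.4 - 2.1*x)/(-0.42*x^2 + 2.16*x + 1.96)^2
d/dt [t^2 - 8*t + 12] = 2*t - 8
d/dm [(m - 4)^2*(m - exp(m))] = (m - 4)*(2*m + (1 - exp(m))*(m - 4) - 2*exp(m))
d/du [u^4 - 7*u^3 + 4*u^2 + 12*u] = 4*u^3 - 21*u^2 + 8*u + 12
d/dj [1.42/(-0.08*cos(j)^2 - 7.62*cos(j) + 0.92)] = -(0.2272*cos(j) + 10.8204)*sin(j)/(0.08*cos(j)^2 + 7.62*cos(j) - 0.92)^2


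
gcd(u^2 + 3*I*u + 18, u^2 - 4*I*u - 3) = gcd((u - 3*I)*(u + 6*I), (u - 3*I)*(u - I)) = u - 3*I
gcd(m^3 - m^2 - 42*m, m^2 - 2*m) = m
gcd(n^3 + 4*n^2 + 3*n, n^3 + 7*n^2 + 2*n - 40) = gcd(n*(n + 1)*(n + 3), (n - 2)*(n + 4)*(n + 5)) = 1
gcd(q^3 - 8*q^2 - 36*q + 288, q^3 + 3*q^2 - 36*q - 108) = q^2 - 36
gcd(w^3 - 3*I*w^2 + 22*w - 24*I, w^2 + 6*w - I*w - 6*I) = w - I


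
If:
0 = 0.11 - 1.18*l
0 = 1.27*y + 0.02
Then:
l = 0.09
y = -0.02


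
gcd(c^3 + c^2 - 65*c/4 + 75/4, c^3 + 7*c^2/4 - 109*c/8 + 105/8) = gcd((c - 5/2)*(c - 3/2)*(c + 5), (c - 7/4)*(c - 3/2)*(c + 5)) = c^2 + 7*c/2 - 15/2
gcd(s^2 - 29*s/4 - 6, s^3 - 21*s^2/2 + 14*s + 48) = s - 8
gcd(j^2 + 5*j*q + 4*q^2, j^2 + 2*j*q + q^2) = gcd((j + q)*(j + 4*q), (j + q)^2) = j + q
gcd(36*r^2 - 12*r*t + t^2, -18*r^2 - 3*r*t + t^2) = 6*r - t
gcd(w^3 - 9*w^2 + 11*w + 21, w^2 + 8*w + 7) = w + 1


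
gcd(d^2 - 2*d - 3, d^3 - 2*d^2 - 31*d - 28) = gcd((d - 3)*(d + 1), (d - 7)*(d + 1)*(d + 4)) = d + 1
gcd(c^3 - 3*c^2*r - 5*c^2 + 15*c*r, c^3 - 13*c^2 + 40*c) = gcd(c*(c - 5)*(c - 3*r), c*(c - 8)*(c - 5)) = c^2 - 5*c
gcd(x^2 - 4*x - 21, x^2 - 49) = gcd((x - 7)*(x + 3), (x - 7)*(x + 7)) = x - 7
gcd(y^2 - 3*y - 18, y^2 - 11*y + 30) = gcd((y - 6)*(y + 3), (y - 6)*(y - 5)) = y - 6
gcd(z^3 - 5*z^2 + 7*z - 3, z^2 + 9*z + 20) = 1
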